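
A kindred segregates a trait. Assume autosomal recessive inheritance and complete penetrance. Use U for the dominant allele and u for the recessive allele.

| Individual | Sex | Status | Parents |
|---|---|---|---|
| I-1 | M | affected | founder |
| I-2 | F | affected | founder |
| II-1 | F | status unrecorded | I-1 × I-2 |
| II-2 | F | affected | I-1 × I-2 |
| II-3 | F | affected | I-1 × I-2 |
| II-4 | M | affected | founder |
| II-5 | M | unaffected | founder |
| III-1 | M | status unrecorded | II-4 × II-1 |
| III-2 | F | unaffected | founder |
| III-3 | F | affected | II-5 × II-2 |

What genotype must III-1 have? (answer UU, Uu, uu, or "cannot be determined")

From phenotype alone, III-1 is UU or Uu or uu.
III-1 received u from II-4 (uu) and received u from II-1 (uu), so III-1 is uu.

uu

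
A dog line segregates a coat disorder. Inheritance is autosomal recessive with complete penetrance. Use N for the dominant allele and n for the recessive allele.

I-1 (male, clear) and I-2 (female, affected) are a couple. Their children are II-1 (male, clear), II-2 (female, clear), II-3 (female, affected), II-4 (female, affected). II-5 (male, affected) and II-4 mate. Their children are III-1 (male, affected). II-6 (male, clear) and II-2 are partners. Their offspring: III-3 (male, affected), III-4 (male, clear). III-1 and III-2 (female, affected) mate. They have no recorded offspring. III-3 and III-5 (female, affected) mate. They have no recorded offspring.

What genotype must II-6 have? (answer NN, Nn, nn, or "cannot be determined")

From phenotype alone, II-6 is NN or Nn.
II-6 is clear so carries N and passed n to III-3 (nn), so II-6 is Nn.

Nn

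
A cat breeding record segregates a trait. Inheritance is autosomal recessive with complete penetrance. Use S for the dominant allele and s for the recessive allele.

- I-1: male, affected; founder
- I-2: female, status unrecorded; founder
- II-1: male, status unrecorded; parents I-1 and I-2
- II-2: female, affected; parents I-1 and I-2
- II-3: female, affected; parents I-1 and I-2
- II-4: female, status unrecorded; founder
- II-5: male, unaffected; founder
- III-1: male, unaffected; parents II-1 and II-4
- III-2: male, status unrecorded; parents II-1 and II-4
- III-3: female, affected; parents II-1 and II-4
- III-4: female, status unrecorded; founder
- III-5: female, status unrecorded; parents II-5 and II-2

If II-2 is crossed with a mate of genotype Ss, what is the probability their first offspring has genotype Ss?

II-2 is affected, so II-2 is ss.
The cross gives 1/2 Ss : 1/2 ss, so P(offspring has genotype Ss) = 1/2.

1/2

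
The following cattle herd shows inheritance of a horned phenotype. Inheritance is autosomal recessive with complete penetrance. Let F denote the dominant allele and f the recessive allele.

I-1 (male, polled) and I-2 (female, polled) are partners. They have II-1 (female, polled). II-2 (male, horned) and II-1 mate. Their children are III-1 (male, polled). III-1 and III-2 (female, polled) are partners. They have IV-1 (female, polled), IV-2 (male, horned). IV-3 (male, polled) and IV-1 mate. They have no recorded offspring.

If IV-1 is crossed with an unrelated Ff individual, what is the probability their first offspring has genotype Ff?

III-1 is polled so carries F and received f from II-2 (ff), so III-1 is Ff.
III-2 is polled so carries F and passed f to IV-2 (ff), so III-2 is Ff.
IV-1 is a polled offspring of III-1 (Ff) × III-2 (Ff), whose cross gives 1/4 FF : 1/2 Ff : 1/4 ff; conditioning on being polled, IV-1 is FF with probability 1/3, Ff with probability 2/3.
Summing over parental genotype combinations, P(offspring has genotype Ff) = 1/3·1/2 + 2/3·1/2 = 1/2.

1/2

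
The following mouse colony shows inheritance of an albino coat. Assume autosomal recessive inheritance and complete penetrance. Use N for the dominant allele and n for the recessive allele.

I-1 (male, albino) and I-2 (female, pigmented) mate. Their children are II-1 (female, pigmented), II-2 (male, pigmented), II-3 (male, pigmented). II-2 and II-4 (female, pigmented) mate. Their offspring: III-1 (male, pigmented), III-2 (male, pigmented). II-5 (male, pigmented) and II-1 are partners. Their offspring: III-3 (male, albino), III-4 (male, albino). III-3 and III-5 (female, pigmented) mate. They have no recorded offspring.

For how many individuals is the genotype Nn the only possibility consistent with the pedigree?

4

Obligate heterozygotes: II-1 is pigmented so carries N and received n from I-1 (nn), so II-1 is Nn; II-2 is pigmented so carries N and received n from I-1 (nn), so II-2 is Nn; II-3 is pigmented so carries N and received n from I-1 (nn), so II-3 is Nn; II-5 is pigmented so carries N and passed n to III-3 (nn), so II-5 is Nn.
Every other individual is either homozygous by phenotype or has at least one consistent homozygous assignment, so the count is 4.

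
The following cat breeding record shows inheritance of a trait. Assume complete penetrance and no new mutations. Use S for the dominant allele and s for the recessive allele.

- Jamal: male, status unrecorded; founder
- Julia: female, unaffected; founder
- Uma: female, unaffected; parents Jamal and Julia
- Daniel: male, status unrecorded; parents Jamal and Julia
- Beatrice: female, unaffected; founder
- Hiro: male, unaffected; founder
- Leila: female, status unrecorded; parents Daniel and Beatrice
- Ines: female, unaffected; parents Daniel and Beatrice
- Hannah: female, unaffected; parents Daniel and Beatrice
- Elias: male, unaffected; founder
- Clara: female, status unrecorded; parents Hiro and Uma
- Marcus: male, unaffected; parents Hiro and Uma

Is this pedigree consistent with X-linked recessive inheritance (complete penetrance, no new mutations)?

Yes

A consistent assignment under X-linked recessive exists: Jamal X^S Y, Julia X^S X^S, Uma X^S X^S, Daniel X^S Y, Beatrice X^S X^S, Hiro X^S Y, Leila X^S X^S, Ines X^S X^S, Hannah X^S X^S, Elias X^S Y, Clara X^S X^S, Marcus X^S Y.
In this assignment every recorded phenotype matches its genotype and every non-founder's genotype is obtainable from its parents' genotypes, so the pedigree is consistent.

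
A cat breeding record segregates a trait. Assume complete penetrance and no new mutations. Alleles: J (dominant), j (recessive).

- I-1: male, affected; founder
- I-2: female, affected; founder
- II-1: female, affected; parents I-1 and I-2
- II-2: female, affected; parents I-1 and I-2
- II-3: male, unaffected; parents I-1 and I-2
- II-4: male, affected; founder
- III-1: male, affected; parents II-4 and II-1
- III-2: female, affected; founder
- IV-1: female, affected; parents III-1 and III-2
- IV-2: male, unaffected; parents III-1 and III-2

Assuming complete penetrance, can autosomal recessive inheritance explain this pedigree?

Under autosomal recessive, II-3 (unaffected, male) cannot arise from I-1 (affected) × I-2 (affected).

No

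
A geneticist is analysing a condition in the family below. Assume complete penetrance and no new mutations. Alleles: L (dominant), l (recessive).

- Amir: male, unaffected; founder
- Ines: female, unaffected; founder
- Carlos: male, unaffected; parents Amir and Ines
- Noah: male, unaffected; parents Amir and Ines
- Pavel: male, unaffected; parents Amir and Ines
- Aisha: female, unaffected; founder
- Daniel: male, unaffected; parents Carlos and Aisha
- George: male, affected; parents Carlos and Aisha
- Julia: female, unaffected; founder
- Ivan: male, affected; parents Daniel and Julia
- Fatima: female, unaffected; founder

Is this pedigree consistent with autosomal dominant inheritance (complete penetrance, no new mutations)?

No

Under autosomal dominant, George (affected, male) cannot arise from Carlos (unaffected) × Aisha (unaffected).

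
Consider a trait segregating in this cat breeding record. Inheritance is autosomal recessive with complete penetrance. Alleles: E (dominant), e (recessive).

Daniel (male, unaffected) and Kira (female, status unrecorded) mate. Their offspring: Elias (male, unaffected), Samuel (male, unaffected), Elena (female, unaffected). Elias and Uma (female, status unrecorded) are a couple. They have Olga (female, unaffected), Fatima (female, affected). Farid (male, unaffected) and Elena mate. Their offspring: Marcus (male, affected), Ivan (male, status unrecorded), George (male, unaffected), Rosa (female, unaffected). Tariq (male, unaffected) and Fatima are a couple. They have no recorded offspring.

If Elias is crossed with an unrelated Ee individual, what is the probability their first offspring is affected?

1/4

Elias is unaffected so carries E and passed e to Fatima (ee), so Elias is Ee.
The cross gives 1/4 EE : 1/2 Ee : 1/4 ee, so P(offspring is affected) = 1/4.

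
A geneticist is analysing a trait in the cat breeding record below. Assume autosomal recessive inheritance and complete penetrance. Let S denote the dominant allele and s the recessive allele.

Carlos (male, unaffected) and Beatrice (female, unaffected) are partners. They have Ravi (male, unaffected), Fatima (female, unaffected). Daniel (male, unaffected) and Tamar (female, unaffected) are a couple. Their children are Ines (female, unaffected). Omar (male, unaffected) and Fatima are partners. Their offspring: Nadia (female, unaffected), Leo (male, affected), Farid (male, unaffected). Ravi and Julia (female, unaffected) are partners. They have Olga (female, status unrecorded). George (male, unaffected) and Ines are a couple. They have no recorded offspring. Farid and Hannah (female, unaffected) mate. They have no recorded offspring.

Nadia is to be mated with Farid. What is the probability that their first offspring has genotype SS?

4/9

Omar is unaffected so carries S and passed s to Leo (ss), so Omar is Ss.
Fatima is unaffected so carries S and passed s to Leo (ss), so Fatima is Ss.
Nadia is an unaffected offspring of Omar (Ss) × Fatima (Ss), whose cross gives 1/4 SS : 1/2 Ss : 1/4 ss; conditioning on being unaffected, Nadia is SS with probability 1/3, Ss with probability 2/3.
Farid is an unaffected offspring of Omar (Ss) × Fatima (Ss), whose cross gives 1/4 SS : 1/2 Ss : 1/4 ss; conditioning on being unaffected, Farid is SS with probability 1/3, Ss with probability 2/3.
Summing over parental genotype combinations, P(offspring has genotype SS) = 1/9·1 + 2/9·1/2 + 2/9·1/2 + 4/9·1/4 = 4/9.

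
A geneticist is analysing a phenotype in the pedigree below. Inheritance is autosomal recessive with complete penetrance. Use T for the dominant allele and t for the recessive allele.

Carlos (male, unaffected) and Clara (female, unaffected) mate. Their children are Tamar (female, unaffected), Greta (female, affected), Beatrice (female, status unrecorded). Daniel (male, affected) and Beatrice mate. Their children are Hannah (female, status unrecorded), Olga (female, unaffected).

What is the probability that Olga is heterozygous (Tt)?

1

Olga is unaffected so carries T and received t from Daniel (tt), so Olga is Tt, giving P(Tt) = 1.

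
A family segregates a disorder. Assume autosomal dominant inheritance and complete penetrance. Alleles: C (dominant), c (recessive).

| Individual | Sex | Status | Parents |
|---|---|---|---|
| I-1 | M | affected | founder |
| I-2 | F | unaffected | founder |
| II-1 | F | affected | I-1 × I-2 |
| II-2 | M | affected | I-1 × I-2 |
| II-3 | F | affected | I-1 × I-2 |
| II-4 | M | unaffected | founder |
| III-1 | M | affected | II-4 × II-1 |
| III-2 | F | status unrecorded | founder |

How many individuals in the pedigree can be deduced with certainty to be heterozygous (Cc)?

Obligate heterozygotes: II-1 is affected so carries C and received c from I-2 (cc), so II-1 is Cc; II-2 is affected so carries C and received c from I-2 (cc), so II-2 is Cc; II-3 is affected so carries C and received c from I-2 (cc), so II-3 is Cc; III-1 is affected so carries C and received c from II-4 (cc), so III-1 is Cc.
Every other individual is either homozygous by phenotype or has at least one consistent homozygous assignment, so the count is 4.

4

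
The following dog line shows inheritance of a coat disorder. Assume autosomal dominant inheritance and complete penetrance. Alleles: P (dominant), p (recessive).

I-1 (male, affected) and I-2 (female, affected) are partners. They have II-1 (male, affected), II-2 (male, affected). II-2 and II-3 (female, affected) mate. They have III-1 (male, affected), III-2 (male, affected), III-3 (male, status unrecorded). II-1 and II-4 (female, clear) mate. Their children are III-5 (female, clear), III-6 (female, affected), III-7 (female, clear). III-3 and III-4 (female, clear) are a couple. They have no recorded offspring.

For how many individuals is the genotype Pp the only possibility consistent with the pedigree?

2

Obligate heterozygotes: II-1 is affected so carries P and passed p to III-5 (pp), so II-1 is Pp; III-6 is affected so carries P and received p from II-4 (pp), so III-6 is Pp.
Every other individual is either homozygous by phenotype or has at least one consistent homozygous assignment, so the count is 2.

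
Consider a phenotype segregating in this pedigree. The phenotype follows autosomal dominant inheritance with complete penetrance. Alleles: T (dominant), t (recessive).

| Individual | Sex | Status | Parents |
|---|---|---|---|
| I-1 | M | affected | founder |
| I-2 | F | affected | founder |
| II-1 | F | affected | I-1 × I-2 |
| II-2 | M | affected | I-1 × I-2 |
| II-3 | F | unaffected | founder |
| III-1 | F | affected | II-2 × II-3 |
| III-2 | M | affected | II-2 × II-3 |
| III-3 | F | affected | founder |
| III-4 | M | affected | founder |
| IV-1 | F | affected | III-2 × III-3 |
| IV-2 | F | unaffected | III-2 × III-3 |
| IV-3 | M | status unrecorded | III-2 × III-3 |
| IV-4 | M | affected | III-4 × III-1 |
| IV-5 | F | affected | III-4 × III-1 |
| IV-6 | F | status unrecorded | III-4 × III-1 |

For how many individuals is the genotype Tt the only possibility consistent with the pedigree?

Obligate heterozygotes: III-1 is affected so carries T and received t from II-3 (tt), so III-1 is Tt; III-2 is affected so carries T and received t from II-3 (tt), so III-2 is Tt; III-3 is affected so carries T and passed t to IV-2 (tt), so III-3 is Tt.
Every other individual is either homozygous by phenotype or has at least one consistent homozygous assignment, so the count is 3.

3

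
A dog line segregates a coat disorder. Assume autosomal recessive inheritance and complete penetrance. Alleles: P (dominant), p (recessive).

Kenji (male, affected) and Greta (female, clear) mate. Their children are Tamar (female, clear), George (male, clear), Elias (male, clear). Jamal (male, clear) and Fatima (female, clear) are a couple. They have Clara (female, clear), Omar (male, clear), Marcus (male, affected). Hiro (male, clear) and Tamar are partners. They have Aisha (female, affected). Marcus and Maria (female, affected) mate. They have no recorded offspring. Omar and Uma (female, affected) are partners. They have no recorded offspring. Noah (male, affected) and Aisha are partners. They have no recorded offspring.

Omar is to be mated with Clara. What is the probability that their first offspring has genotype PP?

4/9

Jamal is clear so carries P and passed p to Marcus (pp), so Jamal is Pp.
Fatima is clear so carries P and passed p to Marcus (pp), so Fatima is Pp.
Omar is a clear offspring of Jamal (Pp) × Fatima (Pp), whose cross gives 1/4 PP : 1/2 Pp : 1/4 pp; conditioning on being clear, Omar is PP with probability 1/3, Pp with probability 2/3.
Clara is a clear offspring of Jamal (Pp) × Fatima (Pp), whose cross gives 1/4 PP : 1/2 Pp : 1/4 pp; conditioning on being clear, Clara is PP with probability 1/3, Pp with probability 2/3.
Summing over parental genotype combinations, P(offspring has genotype PP) = 1/9·1 + 2/9·1/2 + 2/9·1/2 + 4/9·1/4 = 4/9.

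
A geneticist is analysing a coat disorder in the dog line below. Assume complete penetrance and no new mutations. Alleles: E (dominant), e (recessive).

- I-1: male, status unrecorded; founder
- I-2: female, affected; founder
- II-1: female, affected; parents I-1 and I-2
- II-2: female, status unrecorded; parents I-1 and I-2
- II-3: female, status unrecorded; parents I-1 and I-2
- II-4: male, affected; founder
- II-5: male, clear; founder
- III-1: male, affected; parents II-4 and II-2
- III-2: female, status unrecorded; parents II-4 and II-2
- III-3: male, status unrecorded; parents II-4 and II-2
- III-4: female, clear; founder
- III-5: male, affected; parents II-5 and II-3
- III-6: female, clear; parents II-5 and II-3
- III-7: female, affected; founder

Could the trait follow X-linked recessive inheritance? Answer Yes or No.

Yes

A consistent assignment under X-linked recessive exists: I-1 X^e Y, I-2 X^e X^e, II-1 X^e X^e, II-2 X^e X^e, II-3 X^e X^e, II-4 X^e Y, II-5 X^E Y, III-1 X^e Y, III-2 X^e X^e, III-3 X^e Y, III-4 X^E X^E, III-5 X^e Y, III-6 X^E X^e, III-7 X^e X^e.
In this assignment every recorded phenotype matches its genotype and every non-founder's genotype is obtainable from its parents' genotypes, so the pedigree is consistent.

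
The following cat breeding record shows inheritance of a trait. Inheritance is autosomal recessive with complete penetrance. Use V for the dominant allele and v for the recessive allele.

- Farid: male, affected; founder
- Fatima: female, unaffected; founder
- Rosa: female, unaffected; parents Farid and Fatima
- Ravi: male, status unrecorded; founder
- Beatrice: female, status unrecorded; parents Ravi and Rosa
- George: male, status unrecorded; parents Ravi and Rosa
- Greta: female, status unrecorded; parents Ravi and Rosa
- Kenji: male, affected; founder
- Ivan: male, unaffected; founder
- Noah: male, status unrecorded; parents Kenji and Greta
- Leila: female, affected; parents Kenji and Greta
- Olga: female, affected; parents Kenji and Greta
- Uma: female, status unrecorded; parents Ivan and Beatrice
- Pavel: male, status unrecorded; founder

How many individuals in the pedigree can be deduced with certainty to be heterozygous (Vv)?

Obligate heterozygotes: Rosa is unaffected so carries V and received v from Farid (vv), so Rosa is Vv.
Every other individual is either homozygous by phenotype or has at least one consistent homozygous assignment, so the count is 1.

1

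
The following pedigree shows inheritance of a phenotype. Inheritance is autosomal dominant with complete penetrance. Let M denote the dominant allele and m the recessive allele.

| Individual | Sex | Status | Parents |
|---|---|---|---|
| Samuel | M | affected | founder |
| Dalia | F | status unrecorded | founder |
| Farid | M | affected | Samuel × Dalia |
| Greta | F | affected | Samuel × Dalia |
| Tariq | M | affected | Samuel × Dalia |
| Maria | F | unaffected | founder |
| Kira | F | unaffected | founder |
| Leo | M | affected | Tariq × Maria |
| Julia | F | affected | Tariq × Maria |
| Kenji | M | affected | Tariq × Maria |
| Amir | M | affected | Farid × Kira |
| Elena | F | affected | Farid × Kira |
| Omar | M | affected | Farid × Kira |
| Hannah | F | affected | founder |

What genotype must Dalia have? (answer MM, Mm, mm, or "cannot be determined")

cannot be determined

Dalia's phenotype is unrecorded, and no parent or child forces a single allele at both positions; consistent genotype assignments exist with Dalia as MM or Mm or mm.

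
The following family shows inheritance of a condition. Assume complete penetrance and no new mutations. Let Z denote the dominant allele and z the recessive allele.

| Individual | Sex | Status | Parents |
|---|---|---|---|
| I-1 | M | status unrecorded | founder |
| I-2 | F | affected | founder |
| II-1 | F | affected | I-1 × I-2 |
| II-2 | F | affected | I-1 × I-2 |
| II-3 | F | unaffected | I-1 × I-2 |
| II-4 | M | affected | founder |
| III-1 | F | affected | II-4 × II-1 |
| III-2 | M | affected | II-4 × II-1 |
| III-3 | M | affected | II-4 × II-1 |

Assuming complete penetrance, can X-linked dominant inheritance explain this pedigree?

A consistent assignment under X-linked dominant exists: I-1 X^z Y, I-2 X^Z X^z, II-1 X^Z X^z, II-2 X^Z X^z, II-3 X^z X^z, II-4 X^Z Y, III-1 X^Z X^Z, III-2 X^Z Y, III-3 X^Z Y.
In this assignment every recorded phenotype matches its genotype and every non-founder's genotype is obtainable from its parents' genotypes, so the pedigree is consistent.

Yes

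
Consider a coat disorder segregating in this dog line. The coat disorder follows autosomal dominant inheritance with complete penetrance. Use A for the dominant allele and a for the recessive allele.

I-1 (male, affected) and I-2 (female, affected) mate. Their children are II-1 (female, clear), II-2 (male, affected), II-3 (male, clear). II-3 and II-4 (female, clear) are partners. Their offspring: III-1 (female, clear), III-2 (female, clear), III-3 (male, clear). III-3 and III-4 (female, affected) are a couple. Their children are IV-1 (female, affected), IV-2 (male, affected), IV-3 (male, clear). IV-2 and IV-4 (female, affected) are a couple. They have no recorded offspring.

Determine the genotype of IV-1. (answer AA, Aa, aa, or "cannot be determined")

Aa

From phenotype alone, IV-1 is AA or Aa.
IV-1 is affected so carries A and received a from III-3 (aa), so IV-1 is Aa.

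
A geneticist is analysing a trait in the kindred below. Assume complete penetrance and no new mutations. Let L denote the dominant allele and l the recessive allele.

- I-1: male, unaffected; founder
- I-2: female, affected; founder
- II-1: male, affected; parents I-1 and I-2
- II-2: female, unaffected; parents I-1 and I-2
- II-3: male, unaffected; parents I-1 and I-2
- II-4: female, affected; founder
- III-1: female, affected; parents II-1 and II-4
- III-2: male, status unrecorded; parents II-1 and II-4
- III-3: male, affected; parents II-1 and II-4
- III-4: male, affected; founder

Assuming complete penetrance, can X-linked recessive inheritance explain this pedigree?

Under X-linked recessive, II-3 (unaffected, male) cannot arise from I-1 (unaffected) × I-2 (affected).

No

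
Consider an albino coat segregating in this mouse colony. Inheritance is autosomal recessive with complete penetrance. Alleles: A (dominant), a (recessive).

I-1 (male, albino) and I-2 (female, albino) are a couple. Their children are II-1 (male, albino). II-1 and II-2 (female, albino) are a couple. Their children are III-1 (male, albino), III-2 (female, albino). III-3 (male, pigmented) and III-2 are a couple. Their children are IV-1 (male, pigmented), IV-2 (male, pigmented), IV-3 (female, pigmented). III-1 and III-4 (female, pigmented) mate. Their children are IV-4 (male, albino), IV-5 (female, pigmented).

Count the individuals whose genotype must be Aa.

5

Obligate heterozygotes: III-4 is pigmented so carries A and passed a to IV-4 (aa), so III-4 is Aa; IV-1 is pigmented so carries A and received a from III-2 (aa), so IV-1 is Aa; IV-2 is pigmented so carries A and received a from III-2 (aa), so IV-2 is Aa; IV-3 is pigmented so carries A and received a from III-2 (aa), so IV-3 is Aa; IV-5 is pigmented so carries A and received a from III-1 (aa), so IV-5 is Aa.
Every other individual is either homozygous by phenotype or has at least one consistent homozygous assignment, so the count is 5.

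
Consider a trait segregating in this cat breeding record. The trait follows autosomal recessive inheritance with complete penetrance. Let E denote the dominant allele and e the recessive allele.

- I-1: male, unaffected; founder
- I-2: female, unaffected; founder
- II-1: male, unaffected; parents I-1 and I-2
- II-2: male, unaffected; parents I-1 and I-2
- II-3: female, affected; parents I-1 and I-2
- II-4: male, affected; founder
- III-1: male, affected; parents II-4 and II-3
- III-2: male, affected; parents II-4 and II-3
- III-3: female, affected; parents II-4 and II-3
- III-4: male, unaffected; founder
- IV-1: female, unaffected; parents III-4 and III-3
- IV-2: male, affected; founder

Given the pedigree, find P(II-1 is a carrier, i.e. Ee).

I-1 is unaffected so carries E and passed e to II-3 (ee), so I-1 is Ee.
I-2 is unaffected so carries E and passed e to II-3 (ee), so I-2 is Ee.
Their cross gives offspring ratios 1/4 EE : 1/2 Ee : 1/4 ee. Conditioning on II-1 being unaffected, P(Ee) = 1/2 / 3/4 = 2/3.

2/3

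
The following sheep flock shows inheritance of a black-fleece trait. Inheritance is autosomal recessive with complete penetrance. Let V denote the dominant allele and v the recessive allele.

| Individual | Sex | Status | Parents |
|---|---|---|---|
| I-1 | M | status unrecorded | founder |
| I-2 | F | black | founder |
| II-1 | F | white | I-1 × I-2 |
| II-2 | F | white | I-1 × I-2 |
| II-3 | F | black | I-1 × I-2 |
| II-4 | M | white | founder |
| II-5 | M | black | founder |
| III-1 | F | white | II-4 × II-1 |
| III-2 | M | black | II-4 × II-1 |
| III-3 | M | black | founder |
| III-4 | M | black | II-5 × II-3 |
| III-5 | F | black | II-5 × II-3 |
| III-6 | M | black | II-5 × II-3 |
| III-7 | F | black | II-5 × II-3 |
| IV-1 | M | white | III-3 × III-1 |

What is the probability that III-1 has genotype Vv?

II-4 is white so carries V and passed v to III-2 (vv), so II-4 is Vv.
II-1 is white so carries V and received v from I-2 (vv), so II-1 is Vv.
Their cross gives offspring ratios 1/4 VV : 1/2 Vv : 1/4 vv. Conditioning on III-1 being white, P(Vv) = 1/2 / 3/4 = 2/3 before taking III-1's own offspring into account.
III-3 is black, so III-3 is vv.
Now use III-1's offspring. Probability of each recorded status — white son IV-1: 1/2 if III-1 is Vv, 1 if VV.
Bayes: P(Vv) = 2/3·1/2 / (2/3·1/2 + 1/3·1) = 1/2.

1/2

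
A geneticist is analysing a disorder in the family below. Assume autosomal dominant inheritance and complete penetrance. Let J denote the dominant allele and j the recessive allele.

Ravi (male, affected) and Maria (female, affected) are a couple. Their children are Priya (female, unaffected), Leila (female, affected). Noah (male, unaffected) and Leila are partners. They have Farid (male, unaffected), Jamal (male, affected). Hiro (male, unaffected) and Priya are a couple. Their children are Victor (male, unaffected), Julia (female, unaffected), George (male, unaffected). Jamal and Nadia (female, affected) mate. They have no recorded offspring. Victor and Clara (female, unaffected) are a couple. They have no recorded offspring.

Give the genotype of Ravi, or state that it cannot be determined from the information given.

Jj

From phenotype alone, Ravi is JJ or Jj.
Ravi is affected so carries J and passed j to Priya (jj), so Ravi is Jj.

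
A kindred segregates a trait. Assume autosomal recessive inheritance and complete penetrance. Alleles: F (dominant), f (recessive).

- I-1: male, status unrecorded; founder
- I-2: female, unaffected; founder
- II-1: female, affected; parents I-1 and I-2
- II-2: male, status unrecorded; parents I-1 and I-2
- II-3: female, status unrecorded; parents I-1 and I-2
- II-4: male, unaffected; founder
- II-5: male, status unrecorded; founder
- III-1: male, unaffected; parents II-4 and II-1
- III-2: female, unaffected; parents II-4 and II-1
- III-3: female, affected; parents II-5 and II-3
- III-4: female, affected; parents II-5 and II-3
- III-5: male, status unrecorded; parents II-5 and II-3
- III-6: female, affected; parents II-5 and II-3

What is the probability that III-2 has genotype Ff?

III-2 is unaffected so carries F and received f from II-1 (ff), so III-2 is Ff, giving P(Ff) = 1.

1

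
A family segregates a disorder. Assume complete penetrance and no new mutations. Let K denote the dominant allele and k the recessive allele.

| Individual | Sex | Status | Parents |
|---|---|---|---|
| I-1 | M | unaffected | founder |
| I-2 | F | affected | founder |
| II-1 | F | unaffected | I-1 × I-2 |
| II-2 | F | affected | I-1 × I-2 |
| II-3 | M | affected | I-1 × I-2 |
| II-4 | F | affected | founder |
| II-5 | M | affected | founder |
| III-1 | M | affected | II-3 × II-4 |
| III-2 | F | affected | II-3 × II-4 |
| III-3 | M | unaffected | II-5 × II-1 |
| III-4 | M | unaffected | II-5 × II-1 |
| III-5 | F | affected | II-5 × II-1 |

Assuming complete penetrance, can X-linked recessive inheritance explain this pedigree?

Under X-linked recessive, II-2 (affected, female) cannot arise from I-1 (unaffected) × I-2 (affected).

No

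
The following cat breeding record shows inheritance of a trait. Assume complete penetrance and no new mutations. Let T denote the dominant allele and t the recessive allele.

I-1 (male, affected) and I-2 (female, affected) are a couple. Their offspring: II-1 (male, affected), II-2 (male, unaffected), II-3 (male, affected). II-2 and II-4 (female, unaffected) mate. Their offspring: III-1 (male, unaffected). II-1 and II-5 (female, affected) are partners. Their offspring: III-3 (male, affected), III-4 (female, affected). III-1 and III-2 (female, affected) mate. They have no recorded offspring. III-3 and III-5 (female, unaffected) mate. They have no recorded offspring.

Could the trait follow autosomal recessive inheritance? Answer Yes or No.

No

Under autosomal recessive, II-2 (unaffected, male) cannot arise from I-1 (affected) × I-2 (affected).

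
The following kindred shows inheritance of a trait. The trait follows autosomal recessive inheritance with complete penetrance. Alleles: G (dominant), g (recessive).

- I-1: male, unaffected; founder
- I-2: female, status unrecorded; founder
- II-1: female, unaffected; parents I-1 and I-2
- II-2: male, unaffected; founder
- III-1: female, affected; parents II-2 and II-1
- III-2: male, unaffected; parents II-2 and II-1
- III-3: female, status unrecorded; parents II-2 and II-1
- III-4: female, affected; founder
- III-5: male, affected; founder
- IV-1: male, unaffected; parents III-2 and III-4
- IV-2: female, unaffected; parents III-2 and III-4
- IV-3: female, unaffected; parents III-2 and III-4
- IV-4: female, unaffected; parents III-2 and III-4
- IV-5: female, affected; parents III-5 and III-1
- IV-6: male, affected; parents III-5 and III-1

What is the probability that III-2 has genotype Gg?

1/9

II-2 is unaffected so carries G and passed g to III-1 (gg), so II-2 is Gg.
II-1 is unaffected so carries G and passed g to III-1 (gg), so II-1 is Gg.
Their cross gives offspring ratios 1/4 GG : 1/2 Gg : 1/4 gg. Conditioning on III-2 being unaffected, P(Gg) = 1/2 / 3/4 = 2/3 before taking III-2's own offspring into account.
III-4 is affected, so III-4 is gg.
Now use III-2's offspring. Probability of each recorded status — unaffected son IV-1: 1/2 if III-2 is Gg, 1 if GG; unaffected daughter IV-2: 1/2 if III-2 is Gg, 1 if GG; unaffected daughter IV-3: 1/2 if III-2 is Gg, 1 if GG; unaffected daughter IV-4: 1/2 if III-2 is Gg, 1 if GG.
Bayes: P(Gg) = 2/3·1/16 / (2/3·1/16 + 1/3·1) = 1/9.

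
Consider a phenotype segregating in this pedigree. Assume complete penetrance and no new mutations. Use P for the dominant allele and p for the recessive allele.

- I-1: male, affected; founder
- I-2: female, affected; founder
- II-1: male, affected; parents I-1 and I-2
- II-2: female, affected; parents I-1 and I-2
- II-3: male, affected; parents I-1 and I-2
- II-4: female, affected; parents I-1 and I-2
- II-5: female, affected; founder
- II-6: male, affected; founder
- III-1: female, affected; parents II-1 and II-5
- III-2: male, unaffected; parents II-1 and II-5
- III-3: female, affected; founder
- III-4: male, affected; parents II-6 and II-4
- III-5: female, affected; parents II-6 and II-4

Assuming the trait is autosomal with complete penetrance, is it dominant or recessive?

II-1 and II-5 are both affected yet have an unaffected child III-2. Under a recessive model two affected parents are homozygous and every child would be affected, so the trait cannot be recessive.

dominant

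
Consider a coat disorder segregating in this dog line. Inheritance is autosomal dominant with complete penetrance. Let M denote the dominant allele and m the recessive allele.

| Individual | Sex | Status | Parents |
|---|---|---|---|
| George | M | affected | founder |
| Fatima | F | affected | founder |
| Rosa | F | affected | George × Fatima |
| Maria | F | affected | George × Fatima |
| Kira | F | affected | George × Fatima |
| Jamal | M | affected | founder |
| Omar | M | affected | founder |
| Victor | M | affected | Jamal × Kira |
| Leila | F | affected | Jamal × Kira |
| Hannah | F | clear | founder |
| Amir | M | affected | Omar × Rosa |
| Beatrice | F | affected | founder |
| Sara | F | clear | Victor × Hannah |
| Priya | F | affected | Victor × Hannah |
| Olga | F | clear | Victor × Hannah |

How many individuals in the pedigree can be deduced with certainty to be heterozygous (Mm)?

Obligate heterozygotes: Victor is affected so carries M and passed m to Sara (mm), so Victor is Mm; Priya is affected so carries M and received m from Hannah (mm), so Priya is Mm.
Every other individual is either homozygous by phenotype or has at least one consistent homozygous assignment, so the count is 2.

2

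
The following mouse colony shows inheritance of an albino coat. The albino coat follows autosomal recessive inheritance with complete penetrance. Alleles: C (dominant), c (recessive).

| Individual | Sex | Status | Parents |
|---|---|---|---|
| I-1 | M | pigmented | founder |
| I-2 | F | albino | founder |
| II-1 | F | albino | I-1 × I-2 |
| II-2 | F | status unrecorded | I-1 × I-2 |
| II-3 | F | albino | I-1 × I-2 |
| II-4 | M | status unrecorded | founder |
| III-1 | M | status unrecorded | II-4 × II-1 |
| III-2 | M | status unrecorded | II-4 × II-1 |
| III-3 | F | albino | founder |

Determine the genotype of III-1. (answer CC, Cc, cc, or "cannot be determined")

cannot be determined

III-1's phenotype is unrecorded, and no parent or child forces a single allele at both positions; consistent genotype assignments exist with III-1 as Cc or cc.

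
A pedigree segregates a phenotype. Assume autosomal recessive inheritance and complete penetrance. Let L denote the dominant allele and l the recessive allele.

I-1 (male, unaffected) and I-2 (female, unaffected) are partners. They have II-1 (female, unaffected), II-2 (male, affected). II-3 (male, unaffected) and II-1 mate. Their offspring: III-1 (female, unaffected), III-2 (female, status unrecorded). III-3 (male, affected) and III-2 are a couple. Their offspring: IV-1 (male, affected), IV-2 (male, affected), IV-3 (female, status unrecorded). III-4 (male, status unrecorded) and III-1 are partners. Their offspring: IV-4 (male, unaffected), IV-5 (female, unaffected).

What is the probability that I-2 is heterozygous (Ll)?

I-2 is unaffected so carries L and passed l to II-2 (ll), so I-2 is Ll, giving P(Ll) = 1.

1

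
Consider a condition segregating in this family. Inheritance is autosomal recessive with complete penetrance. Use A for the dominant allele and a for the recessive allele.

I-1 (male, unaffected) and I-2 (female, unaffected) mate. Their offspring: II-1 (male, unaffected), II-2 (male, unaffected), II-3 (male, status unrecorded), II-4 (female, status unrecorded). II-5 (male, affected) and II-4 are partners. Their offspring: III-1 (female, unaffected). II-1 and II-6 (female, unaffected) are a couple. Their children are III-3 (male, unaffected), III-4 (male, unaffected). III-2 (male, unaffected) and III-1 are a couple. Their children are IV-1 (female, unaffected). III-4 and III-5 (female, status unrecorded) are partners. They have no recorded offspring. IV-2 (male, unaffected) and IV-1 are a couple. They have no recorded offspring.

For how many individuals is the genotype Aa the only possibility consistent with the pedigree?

Obligate heterozygotes: III-1 is unaffected so carries A and received a from II-5 (aa), so III-1 is Aa.
Every other individual is either homozygous by phenotype or has at least one consistent homozygous assignment, so the count is 1.

1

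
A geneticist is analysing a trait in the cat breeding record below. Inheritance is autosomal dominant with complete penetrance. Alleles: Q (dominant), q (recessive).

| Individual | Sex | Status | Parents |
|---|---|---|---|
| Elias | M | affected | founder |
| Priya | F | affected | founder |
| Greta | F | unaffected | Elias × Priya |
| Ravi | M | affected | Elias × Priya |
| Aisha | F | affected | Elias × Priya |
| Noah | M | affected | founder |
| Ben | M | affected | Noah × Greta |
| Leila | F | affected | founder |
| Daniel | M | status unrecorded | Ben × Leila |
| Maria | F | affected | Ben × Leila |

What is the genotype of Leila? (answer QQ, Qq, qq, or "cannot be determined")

cannot be determined

Leila's phenotype allows QQ or Qq, and no parent or child forces a single allele at both positions; consistent genotype assignments exist with Leila as QQ or Qq.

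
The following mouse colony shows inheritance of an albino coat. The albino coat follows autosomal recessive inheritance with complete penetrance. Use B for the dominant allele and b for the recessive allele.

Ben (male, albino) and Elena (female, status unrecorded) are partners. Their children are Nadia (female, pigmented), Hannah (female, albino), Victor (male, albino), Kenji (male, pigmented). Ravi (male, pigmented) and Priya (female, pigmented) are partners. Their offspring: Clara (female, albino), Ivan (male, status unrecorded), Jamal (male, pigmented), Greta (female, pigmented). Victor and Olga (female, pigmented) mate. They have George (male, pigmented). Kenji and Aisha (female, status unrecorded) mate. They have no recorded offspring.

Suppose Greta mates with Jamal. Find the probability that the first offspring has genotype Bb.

Ravi is pigmented so carries B and passed b to Clara (bb), so Ravi is Bb.
Priya is pigmented so carries B and passed b to Clara (bb), so Priya is Bb.
Greta is a pigmented offspring of Ravi (Bb) × Priya (Bb), whose cross gives 1/4 BB : 1/2 Bb : 1/4 bb; conditioning on being pigmented, Greta is BB with probability 1/3, Bb with probability 2/3.
Jamal is a pigmented offspring of Ravi (Bb) × Priya (Bb), whose cross gives 1/4 BB : 1/2 Bb : 1/4 bb; conditioning on being pigmented, Jamal is BB with probability 1/3, Bb with probability 2/3.
Summing over parental genotype combinations, P(offspring has genotype Bb) = 2/9·1/2 + 2/9·1/2 + 4/9·1/2 = 4/9.

4/9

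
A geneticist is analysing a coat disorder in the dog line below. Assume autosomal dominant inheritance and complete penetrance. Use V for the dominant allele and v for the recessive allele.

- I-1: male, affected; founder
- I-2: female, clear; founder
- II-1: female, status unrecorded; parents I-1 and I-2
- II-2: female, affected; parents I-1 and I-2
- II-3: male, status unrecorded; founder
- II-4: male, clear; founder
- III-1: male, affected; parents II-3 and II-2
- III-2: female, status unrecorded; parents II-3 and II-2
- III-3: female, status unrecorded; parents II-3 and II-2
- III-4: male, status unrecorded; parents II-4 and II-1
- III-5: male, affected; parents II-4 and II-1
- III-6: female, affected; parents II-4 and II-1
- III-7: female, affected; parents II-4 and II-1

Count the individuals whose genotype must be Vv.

5

Obligate heterozygotes: II-1 passed V to III-5 (Vv, whose v came from II-4) and received v from I-2 (vv), so II-1 is Vv; II-2 is affected so carries V and received v from I-2 (vv), so II-2 is Vv; III-5 is affected so carries V and received v from II-4 (vv), so III-5 is Vv; III-6 is affected so carries V and received v from II-4 (vv), so III-6 is Vv; III-7 is affected so carries V and received v from II-4 (vv), so III-7 is Vv.
Every other individual is either homozygous by phenotype or has at least one consistent homozygous assignment, so the count is 5.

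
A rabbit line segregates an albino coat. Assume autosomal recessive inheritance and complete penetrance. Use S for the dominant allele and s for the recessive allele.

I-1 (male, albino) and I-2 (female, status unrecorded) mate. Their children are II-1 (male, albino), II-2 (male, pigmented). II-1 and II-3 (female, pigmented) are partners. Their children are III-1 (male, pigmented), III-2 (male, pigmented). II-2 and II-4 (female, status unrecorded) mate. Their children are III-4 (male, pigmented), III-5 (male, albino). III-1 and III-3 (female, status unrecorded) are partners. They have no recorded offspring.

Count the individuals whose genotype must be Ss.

Obligate heterozygotes: I-2 passed S to II-2 (Ss, whose s came from I-1) and passed s to II-1 (ss), so I-2 is Ss; II-2 is pigmented so carries S and received s from I-1 (ss), so II-2 is Ss; III-1 is pigmented so carries S and received s from II-1 (ss), so III-1 is Ss; III-2 is pigmented so carries S and received s from II-1 (ss), so III-2 is Ss.
Every other individual is either homozygous by phenotype or has at least one consistent homozygous assignment, so the count is 4.

4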